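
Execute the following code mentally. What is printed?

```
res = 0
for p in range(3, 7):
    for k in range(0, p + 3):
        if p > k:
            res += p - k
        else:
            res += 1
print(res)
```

64

p=3,k=0: 3>0, res = 0+3 = 3
p=3,k=1: 3>1, res = 3+2 = 5
p=3,k=2: 3>2, res = 5+1 = 6
p=3,k=3: not 3>3, res = 6+1 = 7
p=3,k=4: not 3>4, res = 7+1 = 8
p=3,k=5: not 3>5, res = 8+1 = 9
p=4,k=0: 4>0, res = 9+4 = 13
p=4,k=1: 4>1, res = 13+3 = 16
p=4,k=2: 4>2, res = 16+2 = 18
p=4,k=3: 4>3, res = 18+1 = 19
p=4,k=4: not 4>4, res = 19+1 = 20
p=4,k=5: not 4>5, res = 20+1 = 21
p=4,k=6: not 4>6, res = 21+1 = 22
p=5,k=0: 5>0, res = 22+5 = 27
p=5,k=1: 5>1, res = 27+4 = 31
p=5,k=2: 5>2, res = 31+3 = 34
p=5,k=3: 5>3, res = 34+2 = 36
p=5,k=4: 5>4, res = 36+1 = 37
p=5,k=5: not 5>5, res = 37+1 = 38
p=5,k=6: not 5>6, res = 38+1 = 39
p=5,k=7: not 5>7, res = 39+1 = 40
p=6,k=0: 6>0, res = 40+6 = 46
p=6,k=1: 6>1, res = 46+5 = 51
p=6,k=2: 6>2, res = 51+4 = 55
p=6,k=3: 6>3, res = 55+3 = 58
p=6,k=4: 6>4, res = 58+2 = 60
p=6,k=5: 6>5, res = 60+1 = 61
p=6,k=6: not 6>6, res = 61+1 = 62
p=6,k=7: not 6>7, res = 62+1 = 63
p=6,k=8: not 6>8, res = 63+1 = 64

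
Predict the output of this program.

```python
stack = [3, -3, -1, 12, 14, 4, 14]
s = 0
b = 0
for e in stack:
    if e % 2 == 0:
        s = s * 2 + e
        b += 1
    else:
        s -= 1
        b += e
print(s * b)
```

e=3: not even, s = 0-1 = -1; b=3
e=-3: not even, s = (-1)-1 = -2; b=0
e=-1: not even, s = (-2)-1 = -3; b=-1
e=12: even, s = (-3)*2+12 = 6; b=0
e=14: even, s = 6*2+14 = 26; b=1
e=4: even, s = 26*2+4 = 56; b=2
e=14: even, s = 56*2+14 = 126; b=3
s*b = 126*3 = 378

378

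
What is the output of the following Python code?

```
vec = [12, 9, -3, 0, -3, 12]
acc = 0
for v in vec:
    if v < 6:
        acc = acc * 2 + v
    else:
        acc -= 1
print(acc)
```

-32

v=12: not <6, acc = 0-1 = -1
v=9: not <6, acc = (-1)-1 = -2
v=-3: <6, acc = (-2)*2+(-3) = -7
v=0: <6, acc = (-7)*2+0 = -14
v=-3: <6, acc = (-14)*2+(-3) = -31
v=12: not <6, acc = (-31)-1 = -32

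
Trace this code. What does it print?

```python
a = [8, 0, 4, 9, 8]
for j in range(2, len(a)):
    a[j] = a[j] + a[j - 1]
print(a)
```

j=2: a[2] = 4+0 = 4 → [8, 0, 4, 9, 8]
j=3: a[3] = 9+4 = 13 → [8, 0, 4, 13, 8]
j=4: a[4] = 8+13 = 21 → [8, 0, 4, 13, 21]

[8, 0, 4, 13, 21]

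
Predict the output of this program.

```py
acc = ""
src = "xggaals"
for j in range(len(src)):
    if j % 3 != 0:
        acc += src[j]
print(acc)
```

j=0: skip
j=1: add 'g' → 'g'
j=2: add 'g' → 'gg'
j=3: skip
j=4: add 'a' → 'gga'
j=5: add 'l' → 'ggal'
j=6: skip

ggal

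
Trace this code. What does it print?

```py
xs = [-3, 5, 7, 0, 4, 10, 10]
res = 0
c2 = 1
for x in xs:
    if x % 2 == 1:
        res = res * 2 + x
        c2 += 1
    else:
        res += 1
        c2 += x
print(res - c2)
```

-19

x=-3: odd, res = 0*2+(-3) = -3; c2=2
x=5: odd, res = (-3)*2+5 = -1; c2=3
x=7: odd, res = (-1)*2+7 = 5; c2=4
x=0: not odd, res = 5+1 = 6; c2=4
x=4: not odd, res = 6+1 = 7; c2=8
x=10: not odd, res = 7+1 = 8; c2=18
x=10: not odd, res = 8+1 = 9; c2=28
res-c2 = 9-28 = -19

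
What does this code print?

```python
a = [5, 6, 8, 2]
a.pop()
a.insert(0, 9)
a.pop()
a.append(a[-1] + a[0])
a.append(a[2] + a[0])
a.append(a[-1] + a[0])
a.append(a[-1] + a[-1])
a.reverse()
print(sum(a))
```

pop() removes 2 → [5, 6, 8]
insert 9 at 0 → [9, 5, 6, 8]
pop() removes 8 → [9, 5, 6]
append a[-1]+a[0] = 6+9 = 15 → [9, 5, 6, 15]
append a[2]+a[0] = 6+9 = 15 → [9, 5, 6, 15, 15]
append a[-1]+a[0] = 15+9 = 24 → [9, 5, 6, 15, 15, 24]
append a[-1]+a[-1] = 24+24 = 48 → [9, 5, 6, 15, 15, 24, 48]
reverse → [48, 24, 15, 15, 6, 5, 9]
sum = 122

122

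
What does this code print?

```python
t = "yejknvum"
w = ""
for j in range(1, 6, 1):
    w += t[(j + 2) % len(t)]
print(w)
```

knvum

j=1: add t[3]='k' → 'k'
j=2: add t[4]='n' → 'kn'
j=3: add t[5]='v' → 'knv'
j=4: add t[6]='u' → 'knvu'
j=5: add t[7]='m' → 'knvum'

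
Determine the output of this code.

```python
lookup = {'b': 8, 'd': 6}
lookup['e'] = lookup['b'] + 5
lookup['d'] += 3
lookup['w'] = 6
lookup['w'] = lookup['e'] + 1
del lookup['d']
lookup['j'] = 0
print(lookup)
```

{'b': 8, 'e': 13, 'w': 14, 'j': 0}

lookup['e'] = lookup['b']+5 = 13 → {'b': 8, 'd': 6, 'e': 13}
lookup['d'] = 6+3 = 9 → {'b': 8, 'd': 9, 'e': 13}
lookup['w'] = 6 → {'b': 8, 'd': 9, 'e': 13, 'w': 6}
lookup['w'] = lookup['e']+1 = 14 → {'b': 8, 'd': 9, 'e': 13, 'w': 14}
del 'd' → {'b': 8, 'e': 13, 'w': 14}
lookup['j'] = 0 → {'b': 8, 'e': 13, 'w': 14, 'j': 0}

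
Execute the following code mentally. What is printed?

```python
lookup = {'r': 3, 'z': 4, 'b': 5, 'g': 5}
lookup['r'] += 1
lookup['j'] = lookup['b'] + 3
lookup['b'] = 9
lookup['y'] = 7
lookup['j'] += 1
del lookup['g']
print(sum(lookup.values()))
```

33

lookup['r'] = 3+1 = 4 → {'r': 4, 'z': 4, 'b': 5, 'g': 5}
lookup['j'] = lookup['b']+3 = 8 → {'r': 4, 'z': 4, 'b': 5, 'g': 5, 'j': 8}
lookup['b'] = 9 → {'r': 4, 'z': 4, 'b': 9, 'g': 5, 'j': 8}
lookup['y'] = 7 → {'r': 4, 'z': 4, 'b': 9, 'g': 5, 'j': 8, 'y': 7}
lookup['j'] = 8+1 = 9 → {'r': 4, 'z': 4, 'b': 9, 'g': 5, 'j': 9, 'y': 7}
del 'g' → {'r': 4, 'z': 4, 'b': 9, 'j': 9, 'y': 7}
sum of values = 33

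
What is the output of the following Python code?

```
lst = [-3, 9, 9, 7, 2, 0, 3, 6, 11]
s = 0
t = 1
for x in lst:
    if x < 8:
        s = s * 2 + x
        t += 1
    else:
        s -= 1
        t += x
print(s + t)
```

15

x=-3: <8, s = 0*2+(-3) = -3; t=2
x=9: not <8, s = (-3)-1 = -4; t=11
x=9: not <8, s = (-4)-1 = -5; t=20
x=7: <8, s = (-5)*2+7 = -3; t=21
x=2: <8, s = (-3)*2+2 = -4; t=22
x=0: <8, s = (-4)*2+0 = -8; t=23
x=3: <8, s = (-8)*2+3 = -13; t=24
x=6: <8, s = (-13)*2+6 = -20; t=25
x=11: not <8, s = (-20)-1 = -21; t=36
s+t = (-21)+36 = 15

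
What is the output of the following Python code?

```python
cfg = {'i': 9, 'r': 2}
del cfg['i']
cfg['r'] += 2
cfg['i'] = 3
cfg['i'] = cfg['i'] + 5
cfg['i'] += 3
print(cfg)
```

del 'i' → {'r': 2}
cfg['r'] = 2+2 = 4 → {'r': 4}
cfg['i'] = 3 → {'r': 4, 'i': 3}
cfg['i'] = cfg['i']+5 = 8 → {'r': 4, 'i': 8}
cfg['i'] = 8+3 = 11 → {'r': 4, 'i': 11}

{'r': 4, 'i': 11}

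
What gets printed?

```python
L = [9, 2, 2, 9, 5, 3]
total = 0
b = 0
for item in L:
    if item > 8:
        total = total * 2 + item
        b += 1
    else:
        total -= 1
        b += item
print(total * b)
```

item=9: >8, total = 0*2+9 = 9; b=1
item=2: not >8, total = 9-1 = 8; b=3
item=2: not >8, total = 8-1 = 7; b=5
item=9: >8, total = 7*2+9 = 23; b=6
item=5: not >8, total = 23-1 = 22; b=11
item=3: not >8, total = 22-1 = 21; b=14
total*b = 21*14 = 294

294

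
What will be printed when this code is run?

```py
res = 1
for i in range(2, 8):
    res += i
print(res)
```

28

i=2: res = 1+2 = 3
i=3: res = 3+3 = 6
i=4: res = 6+4 = 10
i=5: res = 10+5 = 15
i=6: res = 15+6 = 21
i=7: res = 21+7 = 28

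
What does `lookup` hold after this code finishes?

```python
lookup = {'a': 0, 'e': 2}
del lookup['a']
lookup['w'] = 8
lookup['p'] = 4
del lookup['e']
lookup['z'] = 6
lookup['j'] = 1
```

{'w': 8, 'p': 4, 'z': 6, 'j': 1}

del 'a' → {'e': 2}
lookup['w'] = 8 → {'e': 2, 'w': 8}
lookup['p'] = 4 → {'e': 2, 'w': 8, 'p': 4}
del 'e' → {'w': 8, 'p': 4}
lookup['z'] = 6 → {'w': 8, 'p': 4, 'z': 6}
lookup['j'] = 1 → {'w': 8, 'p': 4, 'z': 6, 'j': 1}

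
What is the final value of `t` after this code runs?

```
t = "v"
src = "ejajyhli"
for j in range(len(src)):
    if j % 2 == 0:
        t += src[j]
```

j=0: add 'e' → 've'
j=1: skip
j=2: add 'a' → 'vea'
j=3: skip
j=4: add 'y' → 'veay'
j=5: skip
j=6: add 'l' → 'veayl'
j=7: skip

'veayl'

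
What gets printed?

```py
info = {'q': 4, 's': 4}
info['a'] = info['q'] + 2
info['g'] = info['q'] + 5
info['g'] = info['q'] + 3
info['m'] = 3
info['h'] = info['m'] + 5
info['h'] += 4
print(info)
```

{'q': 4, 's': 4, 'a': 6, 'g': 7, 'm': 3, 'h': 12}

info['a'] = info['q']+2 = 6 → {'q': 4, 's': 4, 'a': 6}
info['g'] = info['q']+5 = 9 → {'q': 4, 's': 4, 'a': 6, 'g': 9}
info['g'] = info['q']+3 = 7 → {'q': 4, 's': 4, 'a': 6, 'g': 7}
info['m'] = 3 → {'q': 4, 's': 4, 'a': 6, 'g': 7, 'm': 3}
info['h'] = info['m']+5 = 8 → {'q': 4, 's': 4, 'a': 6, 'g': 7, 'm': 3, 'h': 8}
info['h'] = 8+4 = 12 → {'q': 4, 's': 4, 'a': 6, 'g': 7, 'm': 3, 'h': 12}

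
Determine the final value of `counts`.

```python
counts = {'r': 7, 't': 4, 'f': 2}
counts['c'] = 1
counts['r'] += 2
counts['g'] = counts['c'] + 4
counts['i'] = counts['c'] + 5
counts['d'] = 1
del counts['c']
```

counts['c'] = 1 → {'r': 7, 't': 4, 'f': 2, 'c': 1}
counts['r'] = 7+2 = 9 → {'r': 9, 't': 4, 'f': 2, 'c': 1}
counts['g'] = counts['c']+4 = 5 → {'r': 9, 't': 4, 'f': 2, 'c': 1, 'g': 5}
counts['i'] = counts['c']+5 = 6 → {'r': 9, 't': 4, 'f': 2, 'c': 1, 'g': 5, 'i': 6}
counts['d'] = 1 → {'r': 9, 't': 4, 'f': 2, 'c': 1, 'g': 5, 'i': 6, 'd': 1}
del 'c' → {'r': 9, 't': 4, 'f': 2, 'g': 5, 'i': 6, 'd': 1}

{'r': 9, 't': 4, 'f': 2, 'g': 5, 'i': 6, 'd': 1}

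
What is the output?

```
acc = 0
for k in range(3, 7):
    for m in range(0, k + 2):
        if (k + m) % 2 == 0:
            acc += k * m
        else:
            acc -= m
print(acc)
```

k=3,m=0: odd sum, acc = 0-0 = 0
k=3,m=1: even sum, acc = 0+3 = 3
k=3,m=2: odd sum, acc = 3-2 = 1
k=3,m=3: even sum, acc = 1+9 = 10
k=3,m=4: odd sum, acc = 10-4 = 6
k=4,m=0: even sum, acc = 6+0 = 6
k=4,m=1: odd sum, acc = 6-1 = 5
k=4,m=2: even sum, acc = 5+8 = 13
k=4,m=3: odd sum, acc = 13-3 = 10
k=4,m=4: even sum, acc = 10+16 = 26
k=4,m=5: odd sum, acc = 26-5 = 21
k=5,m=0: odd sum, acc = 21-0 = 21
k=5,m=1: even sum, acc = 21+5 = 26
k=5,m=2: odd sum, acc = 26-2 = 24
k=5,m=3: even sum, acc = 24+15 = 39
k=5,m=4: odd sum, acc = 39-4 = 35
k=5,m=5: even sum, acc = 35+25 = 60
k=5,m=6: odd sum, acc = 60-6 = 54
k=6,m=0: even sum, acc = 54+0 = 54
k=6,m=1: odd sum, acc = 54-1 = 53
k=6,m=2: even sum, acc = 53+12 = 65
k=6,m=3: odd sum, acc = 65-3 = 62
k=6,m=4: even sum, acc = 62+24 = 86
k=6,m=5: odd sum, acc = 86-5 = 81
k=6,m=6: even sum, acc = 81+36 = 117
k=6,m=7: odd sum, acc = 117-7 = 110

110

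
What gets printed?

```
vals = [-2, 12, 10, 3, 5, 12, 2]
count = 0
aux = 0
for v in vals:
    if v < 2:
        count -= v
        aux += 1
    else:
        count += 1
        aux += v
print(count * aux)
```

360

v=-2: <2, count = 0-(-2) = 2; aux=1
v=12: not <2, count = 2+1 = 3; aux=13
v=10: not <2, count = 3+1 = 4; aux=23
v=3: not <2, count = 4+1 = 5; aux=26
v=5: not <2, count = 5+1 = 6; aux=31
v=12: not <2, count = 6+1 = 7; aux=43
v=2: not <2, count = 7+1 = 8; aux=45
count*aux = 8*45 = 360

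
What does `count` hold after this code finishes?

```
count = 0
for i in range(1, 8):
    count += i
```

28

i=1: count = 0+1 = 1
i=2: count = 1+2 = 3
i=3: count = 3+3 = 6
i=4: count = 6+4 = 10
i=5: count = 10+5 = 15
i=6: count = 15+6 = 21
i=7: count = 21+7 = 28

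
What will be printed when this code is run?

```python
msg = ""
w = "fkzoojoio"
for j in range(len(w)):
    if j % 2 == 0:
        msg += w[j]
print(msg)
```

fzooo

j=0: add 'f' → 'f'
j=1: skip
j=2: add 'z' → 'fz'
j=3: skip
j=4: add 'o' → 'fzo'
j=5: skip
j=6: add 'o' → 'fzoo'
j=7: skip
j=8: add 'o' → 'fzooo'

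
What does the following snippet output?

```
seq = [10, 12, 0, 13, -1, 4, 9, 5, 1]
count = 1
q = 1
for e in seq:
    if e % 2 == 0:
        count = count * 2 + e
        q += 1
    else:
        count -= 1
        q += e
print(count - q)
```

109

e=10: even, count = 1*2+10 = 12; q=2
e=12: even, count = 12*2+12 = 36; q=3
e=0: even, count = 36*2+0 = 72; q=4
e=13: not even, count = 72-1 = 71; q=17
e=-1: not even, count = 71-1 = 70; q=16
e=4: even, count = 70*2+4 = 144; q=17
e=9: not even, count = 144-1 = 143; q=26
e=5: not even, count = 143-1 = 142; q=31
e=1: not even, count = 142-1 = 141; q=32
count-q = 141-32 = 109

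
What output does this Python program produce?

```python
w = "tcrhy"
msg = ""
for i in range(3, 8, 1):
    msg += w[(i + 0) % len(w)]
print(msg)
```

hytcr

i=3: add w[3]='h' → 'h'
i=4: add w[4]='y' → 'hy'
i=5: add w[0]='t' → 'hyt'
i=6: add w[1]='c' → 'hytc'
i=7: add w[2]='r' → 'hytcr'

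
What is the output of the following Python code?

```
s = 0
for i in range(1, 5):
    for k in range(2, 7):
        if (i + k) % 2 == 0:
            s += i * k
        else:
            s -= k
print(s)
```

i=1,k=2: odd sum, s = 0-2 = -2
i=1,k=3: even sum, s = (-2)+3 = 1
i=1,k=4: odd sum, s = 1-4 = -3
i=1,k=5: even sum, s = (-3)+5 = 2
i=1,k=6: odd sum, s = 2-6 = -4
i=2,k=2: even sum, s = (-4)+4 = 0
i=2,k=3: odd sum, s = 0-3 = -3
i=2,k=4: even sum, s = (-3)+8 = 5
i=2,k=5: odd sum, s = 5-5 = 0
i=2,k=6: even sum, s = 0+12 = 12
i=3,k=2: odd sum, s = 12-2 = 10
i=3,k=3: even sum, s = 10+9 = 19
i=3,k=4: odd sum, s = 19-4 = 15
i=3,k=5: even sum, s = 15+15 = 30
i=3,k=6: odd sum, s = 30-6 = 24
i=4,k=2: even sum, s = 24+8 = 32
i=4,k=3: odd sum, s = 32-3 = 29
i=4,k=4: even sum, s = 29+16 = 45
i=4,k=5: odd sum, s = 45-5 = 40
i=4,k=6: even sum, s = 40+24 = 64

64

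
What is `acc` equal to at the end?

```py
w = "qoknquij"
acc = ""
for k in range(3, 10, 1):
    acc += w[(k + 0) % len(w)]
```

'nquijqo'

k=3: add w[3]='n' → 'n'
k=4: add w[4]='q' → 'nq'
k=5: add w[5]='u' → 'nqu'
k=6: add w[6]='i' → 'nqui'
k=7: add w[7]='j' → 'nquij'
k=8: add w[0]='q' → 'nquijq'
k=9: add w[1]='o' → 'nquijqo'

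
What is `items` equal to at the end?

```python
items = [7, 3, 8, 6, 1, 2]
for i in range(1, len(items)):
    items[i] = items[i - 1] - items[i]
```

[7, 4, -4, -10, -11, -13]

i=1: items[1] = 7-3 = 4 → [7, 4, 8, 6, 1, 2]
i=2: items[2] = 4-8 = -4 → [7, 4, -4, 6, 1, 2]
i=3: items[3] = (-4)-6 = -10 → [7, 4, -4, -10, 1, 2]
i=4: items[4] = (-10)-1 = -11 → [7, 4, -4, -10, -11, 2]
i=5: items[5] = (-11)-2 = -13 → [7, 4, -4, -10, -11, -13]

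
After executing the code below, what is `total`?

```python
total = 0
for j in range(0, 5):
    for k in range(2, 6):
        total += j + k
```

j=0,k=2: total = 0+2 = 2
j=0,k=3: total = 2+3 = 5
j=0,k=4: total = 5+4 = 9
j=0,k=5: total = 9+5 = 14
j=1,k=2: total = 14+3 = 17
j=1,k=3: total = 17+4 = 21
j=1,k=4: total = 21+5 = 26
j=1,k=5: total = 26+6 = 32
j=2,k=2: total = 32+4 = 36
j=2,k=3: total = 36+5 = 41
j=2,k=4: total = 41+6 = 47
j=2,k=5: total = 47+7 = 54
j=3,k=2: total = 54+5 = 59
j=3,k=3: total = 59+6 = 65
j=3,k=4: total = 65+7 = 72
j=3,k=5: total = 72+8 = 80
j=4,k=2: total = 80+6 = 86
j=4,k=3: total = 86+7 = 93
j=4,k=4: total = 93+8 = 101
j=4,k=5: total = 101+9 = 110

110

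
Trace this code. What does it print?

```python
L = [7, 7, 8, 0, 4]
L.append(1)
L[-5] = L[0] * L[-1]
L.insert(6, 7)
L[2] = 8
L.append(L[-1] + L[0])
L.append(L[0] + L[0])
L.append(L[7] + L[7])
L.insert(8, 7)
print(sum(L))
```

97

append 1 → [7, 7, 8, 0, 4, 1]
L[-5] = L[0]*L[-1] = 7*1 = 7 → [7, 7, 8, 0, 4, 1]
insert 7 at 6 → [7, 7, 8, 0, 4, 1, 7]
L[2] = 8 → [7, 7, 8, 0, 4, 1, 7]
append L[-1]+L[0] = 7+7 = 14 → [7, 7, 8, 0, 4, 1, 7, 14]
append L[0]+L[0] = 7+7 = 14 → [7, 7, 8, 0, 4, 1, 7, 14, 14]
append L[7]+L[7] = 14+14 = 28 → [7, 7, 8, 0, 4, 1, 7, 14, 14, 28]
insert 7 at 8 → [7, 7, 8, 0, 4, 1, 7, 14, 7, 14, 28]
sum = 97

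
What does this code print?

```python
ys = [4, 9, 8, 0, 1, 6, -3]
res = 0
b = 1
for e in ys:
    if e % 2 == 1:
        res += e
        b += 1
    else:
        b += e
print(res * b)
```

e=4: not odd; b=5
e=9: odd, res = 0+9 = 9; b=6
e=8: not odd; b=14
e=0: not odd; b=14
e=1: odd, res = 9+1 = 10; b=15
e=6: not odd; b=21
e=-3: odd, res = 10+(-3) = 7; b=22
res*b = 7*22 = 154

154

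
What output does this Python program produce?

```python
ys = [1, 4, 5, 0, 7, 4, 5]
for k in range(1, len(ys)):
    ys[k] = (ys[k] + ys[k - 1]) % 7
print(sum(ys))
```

20

k=1: ys[1] = (4+1)%7 = 5 → [1, 5, 5, 0, 7, 4, 5]
k=2: ys[2] = (5+5)%7 = 3 → [1, 5, 3, 0, 7, 4, 5]
k=3: ys[3] = (0+3)%7 = 3 → [1, 5, 3, 3, 7, 4, 5]
k=4: ys[4] = (7+3)%7 = 3 → [1, 5, 3, 3, 3, 4, 5]
k=5: ys[5] = (4+3)%7 = 0 → [1, 5, 3, 3, 3, 0, 5]
k=6: ys[6] = (5+0)%7 = 5 → [1, 5, 3, 3, 3, 0, 5]
sum = 20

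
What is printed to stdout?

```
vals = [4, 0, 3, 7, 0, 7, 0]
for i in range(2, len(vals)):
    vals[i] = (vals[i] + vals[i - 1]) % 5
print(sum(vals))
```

11

i=2: vals[2] = (3+0)%5 = 3 → [4, 0, 3, 7, 0, 7, 0]
i=3: vals[3] = (7+3)%5 = 0 → [4, 0, 3, 0, 0, 7, 0]
i=4: vals[4] = (0+0)%5 = 0 → [4, 0, 3, 0, 0, 7, 0]
i=5: vals[5] = (7+0)%5 = 2 → [4, 0, 3, 0, 0, 2, 0]
i=6: vals[6] = (0+2)%5 = 2 → [4, 0, 3, 0, 0, 2, 2]
sum = 11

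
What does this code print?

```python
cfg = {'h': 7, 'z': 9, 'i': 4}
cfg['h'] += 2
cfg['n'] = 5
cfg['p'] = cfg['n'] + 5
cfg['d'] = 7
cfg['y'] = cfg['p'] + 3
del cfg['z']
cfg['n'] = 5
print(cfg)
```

{'h': 9, 'i': 4, 'n': 5, 'p': 10, 'd': 7, 'y': 13}

cfg['h'] = 7+2 = 9 → {'h': 9, 'z': 9, 'i': 4}
cfg['n'] = 5 → {'h': 9, 'z': 9, 'i': 4, 'n': 5}
cfg['p'] = cfg['n']+5 = 10 → {'h': 9, 'z': 9, 'i': 4, 'n': 5, 'p': 10}
cfg['d'] = 7 → {'h': 9, 'z': 9, 'i': 4, 'n': 5, 'p': 10, 'd': 7}
cfg['y'] = cfg['p']+3 = 13 → {'h': 9, 'z': 9, 'i': 4, 'n': 5, 'p': 10, 'd': 7, 'y': 13}
del 'z' → {'h': 9, 'i': 4, 'n': 5, 'p': 10, 'd': 7, 'y': 13}
cfg['n'] = 5 → {'h': 9, 'i': 4, 'n': 5, 'p': 10, 'd': 7, 'y': 13}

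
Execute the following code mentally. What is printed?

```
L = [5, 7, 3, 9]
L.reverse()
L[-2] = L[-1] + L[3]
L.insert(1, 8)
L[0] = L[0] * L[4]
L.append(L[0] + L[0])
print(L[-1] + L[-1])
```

reverse → [9, 3, 7, 5]
L[-2] = L[-1]+L[3] = 5+5 = 10 → [9, 3, 10, 5]
insert 8 at 1 → [9, 8, 3, 10, 5]
L[0] = L[0]*L[4] = 9*5 = 45 → [45, 8, 3, 10, 5]
append L[0]+L[0] = 45+45 = 90 → [45, 8, 3, 10, 5, 90]
L[-1]+L[-1] = 90+90 = 180

180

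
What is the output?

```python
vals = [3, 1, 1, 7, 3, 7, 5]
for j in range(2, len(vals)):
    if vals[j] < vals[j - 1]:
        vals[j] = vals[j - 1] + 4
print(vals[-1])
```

j=2: 1>=1, unchanged → [3, 1, 1, 7, 3, 7, 5]
j=3: 7>=1, unchanged → [3, 1, 1, 7, 3, 7, 5]
j=4: 3<7, vals[4] = 7+4 = 11 → [3, 1, 1, 7, 11, 7, 5]
j=5: 7<11, vals[5] = 11+4 = 15 → [3, 1, 1, 7, 11, 15, 5]
j=6: 5<15, vals[6] = 15+4 = 19 → [3, 1, 1, 7, 11, 15, 19]

19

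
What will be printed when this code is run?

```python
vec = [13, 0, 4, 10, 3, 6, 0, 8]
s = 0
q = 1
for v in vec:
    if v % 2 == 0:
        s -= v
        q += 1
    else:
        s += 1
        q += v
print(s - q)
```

v=13: not even, s = 0+1 = 1; q=14
v=0: even, s = 1-0 = 1; q=15
v=4: even, s = 1-4 = -3; q=16
v=10: even, s = (-3)-10 = -13; q=17
v=3: not even, s = (-13)+1 = -12; q=20
v=6: even, s = (-12)-6 = -18; q=21
v=0: even, s = (-18)-0 = -18; q=22
v=8: even, s = (-18)-8 = -26; q=23
s-q = (-26)-23 = -49

-49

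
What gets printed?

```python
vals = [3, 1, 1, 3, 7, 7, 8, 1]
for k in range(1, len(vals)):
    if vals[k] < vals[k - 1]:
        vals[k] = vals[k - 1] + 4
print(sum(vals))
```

k=1: 1<3, vals[1] = 3+4 = 7 → [3, 7, 1, 3, 7, 7, 8, 1]
k=2: 1<7, vals[2] = 7+4 = 11 → [3, 7, 11, 3, 7, 7, 8, 1]
k=3: 3<11, vals[3] = 11+4 = 15 → [3, 7, 11, 15, 7, 7, 8, 1]
k=4: 7<15, vals[4] = 15+4 = 19 → [3, 7, 11, 15, 19, 7, 8, 1]
k=5: 7<19, vals[5] = 19+4 = 23 → [3, 7, 11, 15, 19, 23, 8, 1]
k=6: 8<23, vals[6] = 23+4 = 27 → [3, 7, 11, 15, 19, 23, 27, 1]
k=7: 1<27, vals[7] = 27+4 = 31 → [3, 7, 11, 15, 19, 23, 27, 31]
sum = 136

136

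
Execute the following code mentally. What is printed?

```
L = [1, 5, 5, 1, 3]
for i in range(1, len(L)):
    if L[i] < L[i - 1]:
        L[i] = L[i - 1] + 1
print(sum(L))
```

i=1: 5>=1, unchanged → [1, 5, 5, 1, 3]
i=2: 5>=5, unchanged → [1, 5, 5, 1, 3]
i=3: 1<5, L[3] = 5+1 = 6 → [1, 5, 5, 6, 3]
i=4: 3<6, L[4] = 6+1 = 7 → [1, 5, 5, 6, 7]
sum = 24

24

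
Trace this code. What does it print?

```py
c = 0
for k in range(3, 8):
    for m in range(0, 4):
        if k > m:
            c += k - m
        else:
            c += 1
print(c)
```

71

k=3,m=0: 3>0, c = 0+3 = 3
k=3,m=1: 3>1, c = 3+2 = 5
k=3,m=2: 3>2, c = 5+1 = 6
k=3,m=3: not 3>3, c = 6+1 = 7
k=4,m=0: 4>0, c = 7+4 = 11
k=4,m=1: 4>1, c = 11+3 = 14
k=4,m=2: 4>2, c = 14+2 = 16
k=4,m=3: 4>3, c = 16+1 = 17
k=5,m=0: 5>0, c = 17+5 = 22
k=5,m=1: 5>1, c = 22+4 = 26
k=5,m=2: 5>2, c = 26+3 = 29
k=5,m=3: 5>3, c = 29+2 = 31
k=6,m=0: 6>0, c = 31+6 = 37
k=6,m=1: 6>1, c = 37+5 = 42
k=6,m=2: 6>2, c = 42+4 = 46
k=6,m=3: 6>3, c = 46+3 = 49
k=7,m=0: 7>0, c = 49+7 = 56
k=7,m=1: 7>1, c = 56+6 = 62
k=7,m=2: 7>2, c = 62+5 = 67
k=7,m=3: 7>3, c = 67+4 = 71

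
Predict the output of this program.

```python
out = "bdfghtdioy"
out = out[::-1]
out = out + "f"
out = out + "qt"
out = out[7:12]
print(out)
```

fdbfq

reverse → 'yoidthgfdb'
+ 'f' → 'yoidthgfdbf'
+ 'qt' → 'yoidthgfdbfqt'
slice [7:12] → 'fdbfq'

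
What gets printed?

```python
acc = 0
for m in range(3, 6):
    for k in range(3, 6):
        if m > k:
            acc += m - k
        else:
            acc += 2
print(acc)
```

16

m=3,k=3: not 3>3, acc = 0+2 = 2
m=3,k=4: not 3>4, acc = 2+2 = 4
m=3,k=5: not 3>5, acc = 4+2 = 6
m=4,k=3: 4>3, acc = 6+1 = 7
m=4,k=4: not 4>4, acc = 7+2 = 9
m=4,k=5: not 4>5, acc = 9+2 = 11
m=5,k=3: 5>3, acc = 11+2 = 13
m=5,k=4: 5>4, acc = 13+1 = 14
m=5,k=5: not 5>5, acc = 14+2 = 16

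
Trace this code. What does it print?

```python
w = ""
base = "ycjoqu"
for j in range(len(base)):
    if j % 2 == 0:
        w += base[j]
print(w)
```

yjq

j=0: add 'y' → 'y'
j=1: skip
j=2: add 'j' → 'yj'
j=3: skip
j=4: add 'q' → 'yjq'
j=5: skip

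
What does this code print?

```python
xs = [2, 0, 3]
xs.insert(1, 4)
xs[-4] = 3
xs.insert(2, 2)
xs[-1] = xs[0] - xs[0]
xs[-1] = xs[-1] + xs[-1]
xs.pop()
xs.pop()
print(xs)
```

insert 4 at 1 → [2, 4, 0, 3]
xs[-4] = 3 → [3, 4, 0, 3]
insert 2 at 2 → [3, 4, 2, 0, 3]
xs[-1] = xs[0]-xs[0] = 3-3 = 0 → [3, 4, 2, 0, 0]
xs[-1] = xs[-1]+xs[-1] = 0+0 = 0 → [3, 4, 2, 0, 0]
pop() removes 0 → [3, 4, 2, 0]
pop() removes 0 → [3, 4, 2]

[3, 4, 2]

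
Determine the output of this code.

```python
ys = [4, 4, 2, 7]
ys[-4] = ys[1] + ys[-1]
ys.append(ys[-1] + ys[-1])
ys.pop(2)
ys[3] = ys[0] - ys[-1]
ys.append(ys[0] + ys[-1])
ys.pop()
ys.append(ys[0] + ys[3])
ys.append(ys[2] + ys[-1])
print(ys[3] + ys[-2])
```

5

ys[-4] = ys[1]+ys[-1] = 4+7 = 11 → [11, 4, 2, 7]
append ys[-1]+ys[-1] = 7+7 = 14 → [11, 4, 2, 7, 14]
pop(2) removes 2 → [11, 4, 7, 14]
ys[3] = ys[0]-ys[-1] = 11-14 = -3 → [11, 4, 7, -3]
append ys[0]+ys[-1] = 11+(-3) = 8 → [11, 4, 7, -3, 8]
pop() removes 8 → [11, 4, 7, -3]
append ys[0]+ys[3] = 11+(-3) = 8 → [11, 4, 7, -3, 8]
append ys[2]+ys[-1] = 7+8 = 15 → [11, 4, 7, -3, 8, 15]
ys[3]+ys[-2] = (-3)+8 = 5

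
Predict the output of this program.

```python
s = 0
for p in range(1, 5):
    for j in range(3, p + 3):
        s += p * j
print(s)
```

p=1,j=3: s = 0+3 = 3
p=2,j=3: s = 3+6 = 9
p=2,j=4: s = 9+8 = 17
p=3,j=3: s = 17+9 = 26
p=3,j=4: s = 26+12 = 38
p=3,j=5: s = 38+15 = 53
p=4,j=3: s = 53+12 = 65
p=4,j=4: s = 65+16 = 81
p=4,j=5: s = 81+20 = 101
p=4,j=6: s = 101+24 = 125

125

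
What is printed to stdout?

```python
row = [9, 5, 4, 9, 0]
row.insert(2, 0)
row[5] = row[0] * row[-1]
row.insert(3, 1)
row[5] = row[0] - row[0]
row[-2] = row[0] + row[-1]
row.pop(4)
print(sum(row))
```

24

insert 0 at 2 → [9, 5, 0, 4, 9, 0]
row[5] = row[0]*row[-1] = 9*0 = 0 → [9, 5, 0, 4, 9, 0]
insert 1 at 3 → [9, 5, 0, 1, 4, 9, 0]
row[5] = row[0]-row[0] = 9-9 = 0 → [9, 5, 0, 1, 4, 0, 0]
row[-2] = row[0]+row[-1] = 9+0 = 9 → [9, 5, 0, 1, 4, 9, 0]
pop(4) removes 4 → [9, 5, 0, 1, 9, 0]
sum = 24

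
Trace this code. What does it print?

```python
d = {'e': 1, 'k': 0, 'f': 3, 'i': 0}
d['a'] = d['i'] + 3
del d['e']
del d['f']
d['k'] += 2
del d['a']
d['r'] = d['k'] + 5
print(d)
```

{'k': 2, 'i': 0, 'r': 7}

d['a'] = d['i']+3 = 3 → {'e': 1, 'k': 0, 'f': 3, 'i': 0, 'a': 3}
del 'e' → {'k': 0, 'f': 3, 'i': 0, 'a': 3}
del 'f' → {'k': 0, 'i': 0, 'a': 3}
d['k'] = 0+2 = 2 → {'k': 2, 'i': 0, 'a': 3}
del 'a' → {'k': 2, 'i': 0}
d['r'] = d['k']+5 = 7 → {'k': 2, 'i': 0, 'r': 7}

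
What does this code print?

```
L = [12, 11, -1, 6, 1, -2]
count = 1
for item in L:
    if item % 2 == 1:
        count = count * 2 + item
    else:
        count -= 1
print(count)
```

40

item=12: not odd, count = 1-1 = 0
item=11: odd, count = 0*2+11 = 11
item=-1: odd, count = 11*2+(-1) = 21
item=6: not odd, count = 21-1 = 20
item=1: odd, count = 20*2+1 = 41
item=-2: not odd, count = 41-1 = 40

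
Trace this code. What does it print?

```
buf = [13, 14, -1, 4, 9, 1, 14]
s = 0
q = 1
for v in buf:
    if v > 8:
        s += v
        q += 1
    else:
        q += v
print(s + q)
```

59

v=13: >8, s = 0+13 = 13; q=2
v=14: >8, s = 13+14 = 27; q=3
v=-1: not >8; q=2
v=4: not >8; q=6
v=9: >8, s = 27+9 = 36; q=7
v=1: not >8; q=8
v=14: >8, s = 36+14 = 50; q=9
s+q = 50+9 = 59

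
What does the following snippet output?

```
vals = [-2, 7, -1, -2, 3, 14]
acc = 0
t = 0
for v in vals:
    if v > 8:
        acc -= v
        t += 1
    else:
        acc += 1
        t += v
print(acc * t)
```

-54

v=-2: not >8, acc = 0+1 = 1; t=-2
v=7: not >8, acc = 1+1 = 2; t=5
v=-1: not >8, acc = 2+1 = 3; t=4
v=-2: not >8, acc = 3+1 = 4; t=2
v=3: not >8, acc = 4+1 = 5; t=5
v=14: >8, acc = 5-14 = -9; t=6
acc*t = (-9)*6 = -54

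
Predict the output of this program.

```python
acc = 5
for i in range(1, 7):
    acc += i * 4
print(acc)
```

89

i=1: acc = 5+1*4 = 9
i=2: acc = 9+2*4 = 17
i=3: acc = 17+3*4 = 29
i=4: acc = 29+4*4 = 45
i=5: acc = 45+5*4 = 65
i=6: acc = 65+6*4 = 89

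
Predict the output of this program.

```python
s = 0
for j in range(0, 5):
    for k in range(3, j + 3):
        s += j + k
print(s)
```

70

j=1,k=3: s = 0+4 = 4
j=2,k=3: s = 4+5 = 9
j=2,k=4: s = 9+6 = 15
j=3,k=3: s = 15+6 = 21
j=3,k=4: s = 21+7 = 28
j=3,k=5: s = 28+8 = 36
j=4,k=3: s = 36+7 = 43
j=4,k=4: s = 43+8 = 51
j=4,k=5: s = 51+9 = 60
j=4,k=6: s = 60+10 = 70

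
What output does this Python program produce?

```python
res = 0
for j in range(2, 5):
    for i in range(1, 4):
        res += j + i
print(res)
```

45

j=2,i=1: res = 0+3 = 3
j=2,i=2: res = 3+4 = 7
j=2,i=3: res = 7+5 = 12
j=3,i=1: res = 12+4 = 16
j=3,i=2: res = 16+5 = 21
j=3,i=3: res = 21+6 = 27
j=4,i=1: res = 27+5 = 32
j=4,i=2: res = 32+6 = 38
j=4,i=3: res = 38+7 = 45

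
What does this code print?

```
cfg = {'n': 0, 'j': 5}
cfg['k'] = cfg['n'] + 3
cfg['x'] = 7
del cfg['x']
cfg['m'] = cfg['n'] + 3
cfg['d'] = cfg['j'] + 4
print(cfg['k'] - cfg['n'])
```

cfg['k'] = cfg['n']+3 = 3 → {'n': 0, 'j': 5, 'k': 3}
cfg['x'] = 7 → {'n': 0, 'j': 5, 'k': 3, 'x': 7}
del 'x' → {'n': 0, 'j': 5, 'k': 3}
cfg['m'] = cfg['n']+3 = 3 → {'n': 0, 'j': 5, 'k': 3, 'm': 3}
cfg['d'] = cfg['j']+4 = 9 → {'n': 0, 'j': 5, 'k': 3, 'm': 3, 'd': 9}
cfg['k']-cfg['n'] = 3-0 = 3

3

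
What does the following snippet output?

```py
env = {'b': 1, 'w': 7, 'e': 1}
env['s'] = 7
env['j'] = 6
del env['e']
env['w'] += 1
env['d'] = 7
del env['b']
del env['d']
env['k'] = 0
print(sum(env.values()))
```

21

env['s'] = 7 → {'b': 1, 'w': 7, 'e': 1, 's': 7}
env['j'] = 6 → {'b': 1, 'w': 7, 'e': 1, 's': 7, 'j': 6}
del 'e' → {'b': 1, 'w': 7, 's': 7, 'j': 6}
env['w'] = 7+1 = 8 → {'b': 1, 'w': 8, 's': 7, 'j': 6}
env['d'] = 7 → {'b': 1, 'w': 8, 's': 7, 'j': 6, 'd': 7}
del 'b' → {'w': 8, 's': 7, 'j': 6, 'd': 7}
del 'd' → {'w': 8, 's': 7, 'j': 6}
env['k'] = 0 → {'w': 8, 's': 7, 'j': 6, 'k': 0}
sum of values = 21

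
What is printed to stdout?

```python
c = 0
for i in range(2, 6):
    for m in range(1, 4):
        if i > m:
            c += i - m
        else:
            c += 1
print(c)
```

22

i=2,m=1: 2>1, c = 0+1 = 1
i=2,m=2: not 2>2, c = 1+1 = 2
i=2,m=3: not 2>3, c = 2+1 = 3
i=3,m=1: 3>1, c = 3+2 = 5
i=3,m=2: 3>2, c = 5+1 = 6
i=3,m=3: not 3>3, c = 6+1 = 7
i=4,m=1: 4>1, c = 7+3 = 10
i=4,m=2: 4>2, c = 10+2 = 12
i=4,m=3: 4>3, c = 12+1 = 13
i=5,m=1: 5>1, c = 13+4 = 17
i=5,m=2: 5>2, c = 17+3 = 20
i=5,m=3: 5>3, c = 20+2 = 22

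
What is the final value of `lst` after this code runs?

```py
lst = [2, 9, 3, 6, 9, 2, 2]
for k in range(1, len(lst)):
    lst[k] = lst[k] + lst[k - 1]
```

[2, 11, 14, 20, 29, 31, 33]

k=1: lst[1] = 9+2 = 11 → [2, 11, 3, 6, 9, 2, 2]
k=2: lst[2] = 3+11 = 14 → [2, 11, 14, 6, 9, 2, 2]
k=3: lst[3] = 6+14 = 20 → [2, 11, 14, 20, 9, 2, 2]
k=4: lst[4] = 9+20 = 29 → [2, 11, 14, 20, 29, 2, 2]
k=5: lst[5] = 2+29 = 31 → [2, 11, 14, 20, 29, 31, 2]
k=6: lst[6] = 2+31 = 33 → [2, 11, 14, 20, 29, 31, 33]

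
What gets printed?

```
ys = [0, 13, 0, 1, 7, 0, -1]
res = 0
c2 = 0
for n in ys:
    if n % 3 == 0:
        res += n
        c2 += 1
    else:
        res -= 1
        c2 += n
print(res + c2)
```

19

n=0: %3==0, res = 0+0 = 0; c2=1
n=13: not %3==0, res = 0-1 = -1; c2=14
n=0: %3==0, res = (-1)+0 = -1; c2=15
n=1: not %3==0, res = (-1)-1 = -2; c2=16
n=7: not %3==0, res = (-2)-1 = -3; c2=23
n=0: %3==0, res = (-3)+0 = -3; c2=24
n=-1: not %3==0, res = (-3)-1 = -4; c2=23
res+c2 = (-4)+23 = 19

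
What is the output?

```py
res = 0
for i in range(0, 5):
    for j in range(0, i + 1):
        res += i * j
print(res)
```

65

i=0,j=0: res = 0+0 = 0
i=1,j=0: res = 0+0 = 0
i=1,j=1: res = 0+1 = 1
i=2,j=0: res = 1+0 = 1
i=2,j=1: res = 1+2 = 3
i=2,j=2: res = 3+4 = 7
i=3,j=0: res = 7+0 = 7
i=3,j=1: res = 7+3 = 10
i=3,j=2: res = 10+6 = 16
i=3,j=3: res = 16+9 = 25
i=4,j=0: res = 25+0 = 25
i=4,j=1: res = 25+4 = 29
i=4,j=2: res = 29+8 = 37
i=4,j=3: res = 37+12 = 49
i=4,j=4: res = 49+16 = 65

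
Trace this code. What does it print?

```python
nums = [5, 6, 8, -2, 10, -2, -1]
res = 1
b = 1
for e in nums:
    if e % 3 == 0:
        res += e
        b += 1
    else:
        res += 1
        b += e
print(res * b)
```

260

e=5: not %3==0, res = 1+1 = 2; b=6
e=6: %3==0, res = 2+6 = 8; b=7
e=8: not %3==0, res = 8+1 = 9; b=15
e=-2: not %3==0, res = 9+1 = 10; b=13
e=10: not %3==0, res = 10+1 = 11; b=23
e=-2: not %3==0, res = 11+1 = 12; b=21
e=-1: not %3==0, res = 12+1 = 13; b=20
res*b = 13*20 = 260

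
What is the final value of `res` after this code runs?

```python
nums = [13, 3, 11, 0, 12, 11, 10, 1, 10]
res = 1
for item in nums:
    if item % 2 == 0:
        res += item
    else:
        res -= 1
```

item=13: not even, res = 1-1 = 0
item=3: not even, res = 0-1 = -1
item=11: not even, res = (-1)-1 = -2
item=0: even, res = (-2)+0 = -2
item=12: even, res = (-2)+12 = 10
item=11: not even, res = 10-1 = 9
item=10: even, res = 9+10 = 19
item=1: not even, res = 19-1 = 18
item=10: even, res = 18+10 = 28

28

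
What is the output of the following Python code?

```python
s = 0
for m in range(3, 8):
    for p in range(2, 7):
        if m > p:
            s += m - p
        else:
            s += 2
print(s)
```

m=3,p=2: 3>2, s = 0+1 = 1
m=3,p=3: not 3>3, s = 1+2 = 3
m=3,p=4: not 3>4, s = 3+2 = 5
m=3,p=5: not 3>5, s = 5+2 = 7
m=3,p=6: not 3>6, s = 7+2 = 9
m=4,p=2: 4>2, s = 9+2 = 11
m=4,p=3: 4>3, s = 11+1 = 12
m=4,p=4: not 4>4, s = 12+2 = 14
m=4,p=5: not 4>5, s = 14+2 = 16
m=4,p=6: not 4>6, s = 16+2 = 18
m=5,p=2: 5>2, s = 18+3 = 21
m=5,p=3: 5>3, s = 21+2 = 23
m=5,p=4: 5>4, s = 23+1 = 24
m=5,p=5: not 5>5, s = 24+2 = 26
m=5,p=6: not 5>6, s = 26+2 = 28
m=6,p=2: 6>2, s = 28+4 = 32
m=6,p=3: 6>3, s = 32+3 = 35
m=6,p=4: 6>4, s = 35+2 = 37
m=6,p=5: 6>5, s = 37+1 = 38
m=6,p=6: not 6>6, s = 38+2 = 40
m=7,p=2: 7>2, s = 40+5 = 45
m=7,p=3: 7>3, s = 45+4 = 49
m=7,p=4: 7>4, s = 49+3 = 52
m=7,p=5: 7>5, s = 52+2 = 54
m=7,p=6: 7>6, s = 54+1 = 55

55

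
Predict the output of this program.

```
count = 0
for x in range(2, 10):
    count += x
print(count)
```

44

x=2: count = 0+2 = 2
x=3: count = 2+3 = 5
x=4: count = 5+4 = 9
x=5: count = 9+5 = 14
x=6: count = 14+6 = 20
x=7: count = 20+7 = 27
x=8: count = 27+8 = 35
x=9: count = 35+9 = 44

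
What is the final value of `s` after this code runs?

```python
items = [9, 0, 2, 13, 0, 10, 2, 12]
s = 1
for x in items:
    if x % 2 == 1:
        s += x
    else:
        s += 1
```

29

x=9: odd, s = 1+9 = 10
x=0: not odd, s = 10+1 = 11
x=2: not odd, s = 11+1 = 12
x=13: odd, s = 12+13 = 25
x=0: not odd, s = 25+1 = 26
x=10: not odd, s = 26+1 = 27
x=2: not odd, s = 27+1 = 28
x=12: not odd, s = 28+1 = 29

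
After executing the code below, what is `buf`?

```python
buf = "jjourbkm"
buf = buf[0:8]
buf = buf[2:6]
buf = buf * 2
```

'ourbourb'

slice [0:8] → 'jjourbkm'
slice [2:6] → 'ourb'
repeat ×2 → 'ourbourb'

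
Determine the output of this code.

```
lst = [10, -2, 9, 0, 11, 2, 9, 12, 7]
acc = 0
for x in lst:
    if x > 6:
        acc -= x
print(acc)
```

-58

x=10: >6, acc = 0-10 = -10
x=-2: not >6
x=9: >6, acc = (-10)-9 = -19
x=0: not >6
x=11: >6, acc = (-19)-11 = -30
x=2: not >6
x=9: >6, acc = (-30)-9 = -39
x=12: >6, acc = (-39)-12 = -51
x=7: >6, acc = (-51)-7 = -58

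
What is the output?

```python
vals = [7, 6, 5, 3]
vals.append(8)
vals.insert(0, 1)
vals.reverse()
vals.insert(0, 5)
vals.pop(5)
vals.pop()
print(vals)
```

append 8 → [7, 6, 5, 3, 8]
insert 1 at 0 → [1, 7, 6, 5, 3, 8]
reverse → [8, 3, 5, 6, 7, 1]
insert 5 at 0 → [5, 8, 3, 5, 6, 7, 1]
pop(5) removes 7 → [5, 8, 3, 5, 6, 1]
pop() removes 1 → [5, 8, 3, 5, 6]

[5, 8, 3, 5, 6]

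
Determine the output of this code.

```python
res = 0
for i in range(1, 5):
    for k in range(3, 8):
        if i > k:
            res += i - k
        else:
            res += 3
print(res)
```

58

i=1,k=3: not 1>3, res = 0+3 = 3
i=1,k=4: not 1>4, res = 3+3 = 6
i=1,k=5: not 1>5, res = 6+3 = 9
i=1,k=6: not 1>6, res = 9+3 = 12
i=1,k=7: not 1>7, res = 12+3 = 15
i=2,k=3: not 2>3, res = 15+3 = 18
i=2,k=4: not 2>4, res = 18+3 = 21
i=2,k=5: not 2>5, res = 21+3 = 24
i=2,k=6: not 2>6, res = 24+3 = 27
i=2,k=7: not 2>7, res = 27+3 = 30
i=3,k=3: not 3>3, res = 30+3 = 33
i=3,k=4: not 3>4, res = 33+3 = 36
i=3,k=5: not 3>5, res = 36+3 = 39
i=3,k=6: not 3>6, res = 39+3 = 42
i=3,k=7: not 3>7, res = 42+3 = 45
i=4,k=3: 4>3, res = 45+1 = 46
i=4,k=4: not 4>4, res = 46+3 = 49
i=4,k=5: not 4>5, res = 49+3 = 52
i=4,k=6: not 4>6, res = 52+3 = 55
i=4,k=7: not 4>7, res = 55+3 = 58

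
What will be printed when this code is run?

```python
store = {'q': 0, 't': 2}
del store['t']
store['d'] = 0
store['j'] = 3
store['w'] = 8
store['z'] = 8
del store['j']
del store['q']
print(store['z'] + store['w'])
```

del 't' → {'q': 0}
store['d'] = 0 → {'q': 0, 'd': 0}
store['j'] = 3 → {'q': 0, 'd': 0, 'j': 3}
store['w'] = 8 → {'q': 0, 'd': 0, 'j': 3, 'w': 8}
store['z'] = 8 → {'q': 0, 'd': 0, 'j': 3, 'w': 8, 'z': 8}
del 'j' → {'q': 0, 'd': 0, 'w': 8, 'z': 8}
del 'q' → {'d': 0, 'w': 8, 'z': 8}
store['z']+store['w'] = 8+8 = 16

16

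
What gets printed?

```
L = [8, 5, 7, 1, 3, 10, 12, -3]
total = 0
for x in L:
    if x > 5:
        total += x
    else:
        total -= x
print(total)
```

x=8: >5, total = 0+8 = 8
x=5: not >5, total = 8-5 = 3
x=7: >5, total = 3+7 = 10
x=1: not >5, total = 10-1 = 9
x=3: not >5, total = 9-3 = 6
x=10: >5, total = 6+10 = 16
x=12: >5, total = 16+12 = 28
x=-3: not >5, total = 28-(-3) = 31

31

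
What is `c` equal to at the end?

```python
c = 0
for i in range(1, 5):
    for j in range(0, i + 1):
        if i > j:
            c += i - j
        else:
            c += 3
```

32

i=1,j=0: 1>0, c = 0+1 = 1
i=1,j=1: not 1>1, c = 1+3 = 4
i=2,j=0: 2>0, c = 4+2 = 6
i=2,j=1: 2>1, c = 6+1 = 7
i=2,j=2: not 2>2, c = 7+3 = 10
i=3,j=0: 3>0, c = 10+3 = 13
i=3,j=1: 3>1, c = 13+2 = 15
i=3,j=2: 3>2, c = 15+1 = 16
i=3,j=3: not 3>3, c = 16+3 = 19
i=4,j=0: 4>0, c = 19+4 = 23
i=4,j=1: 4>1, c = 23+3 = 26
i=4,j=2: 4>2, c = 26+2 = 28
i=4,j=3: 4>3, c = 28+1 = 29
i=4,j=4: not 4>4, c = 29+3 = 32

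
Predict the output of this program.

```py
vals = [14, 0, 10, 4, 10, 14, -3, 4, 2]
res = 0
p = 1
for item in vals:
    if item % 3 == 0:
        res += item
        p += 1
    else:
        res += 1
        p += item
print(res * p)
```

item=14: not %3==0, res = 0+1 = 1; p=15
item=0: %3==0, res = 1+0 = 1; p=16
item=10: not %3==0, res = 1+1 = 2; p=26
item=4: not %3==0, res = 2+1 = 3; p=30
item=10: not %3==0, res = 3+1 = 4; p=40
item=14: not %3==0, res = 4+1 = 5; p=54
item=-3: %3==0, res = 5+(-3) = 2; p=55
item=4: not %3==0, res = 2+1 = 3; p=59
item=2: not %3==0, res = 3+1 = 4; p=61
res*p = 4*61 = 244

244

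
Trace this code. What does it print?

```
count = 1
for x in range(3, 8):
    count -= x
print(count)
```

-24

x=3: count = 1-3 = -2
x=4: count = (-2)-4 = -6
x=5: count = (-6)-5 = -11
x=6: count = (-11)-6 = -17
x=7: count = (-17)-7 = -24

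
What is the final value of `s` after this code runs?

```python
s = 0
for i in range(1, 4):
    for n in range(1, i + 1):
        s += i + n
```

i=1,n=1: s = 0+2 = 2
i=2,n=1: s = 2+3 = 5
i=2,n=2: s = 5+4 = 9
i=3,n=1: s = 9+4 = 13
i=3,n=2: s = 13+5 = 18
i=3,n=3: s = 18+6 = 24

24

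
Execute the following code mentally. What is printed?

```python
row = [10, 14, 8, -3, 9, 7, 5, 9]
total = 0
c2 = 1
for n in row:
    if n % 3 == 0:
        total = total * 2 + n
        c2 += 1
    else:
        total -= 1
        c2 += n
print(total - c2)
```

-61

n=10: not %3==0, total = 0-1 = -1; c2=11
n=14: not %3==0, total = (-1)-1 = -2; c2=25
n=8: not %3==0, total = (-2)-1 = -3; c2=33
n=-3: %3==0, total = (-3)*2+(-3) = -9; c2=34
n=9: %3==0, total = (-9)*2+9 = -9; c2=35
n=7: not %3==0, total = (-9)-1 = -10; c2=42
n=5: not %3==0, total = (-10)-1 = -11; c2=47
n=9: %3==0, total = (-11)*2+9 = -13; c2=48
total-c2 = (-13)-48 = -61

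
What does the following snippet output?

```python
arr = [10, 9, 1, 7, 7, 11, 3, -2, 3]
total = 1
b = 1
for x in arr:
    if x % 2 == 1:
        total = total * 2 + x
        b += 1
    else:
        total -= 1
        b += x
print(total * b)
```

x=10: not odd, total = 1-1 = 0; b=11
x=9: odd, total = 0*2+9 = 9; b=12
x=1: odd, total = 9*2+1 = 19; b=13
x=7: odd, total = 19*2+7 = 45; b=14
x=7: odd, total = 45*2+7 = 97; b=15
x=11: odd, total = 97*2+11 = 205; b=16
x=3: odd, total = 205*2+3 = 413; b=17
x=-2: not odd, total = 413-1 = 412; b=15
x=3: odd, total = 412*2+3 = 827; b=16
total*b = 827*16 = 13232

13232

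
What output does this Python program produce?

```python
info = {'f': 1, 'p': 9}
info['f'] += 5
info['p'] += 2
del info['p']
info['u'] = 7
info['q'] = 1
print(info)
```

info['f'] = 1+5 = 6 → {'f': 6, 'p': 9}
info['p'] = 9+2 = 11 → {'f': 6, 'p': 11}
del 'p' → {'f': 6}
info['u'] = 7 → {'f': 6, 'u': 7}
info['q'] = 1 → {'f': 6, 'u': 7, 'q': 1}

{'f': 6, 'u': 7, 'q': 1}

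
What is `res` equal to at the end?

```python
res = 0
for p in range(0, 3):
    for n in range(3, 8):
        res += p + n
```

90

p=0,n=3: res = 0+3 = 3
p=0,n=4: res = 3+4 = 7
p=0,n=5: res = 7+5 = 12
p=0,n=6: res = 12+6 = 18
p=0,n=7: res = 18+7 = 25
p=1,n=3: res = 25+4 = 29
p=1,n=4: res = 29+5 = 34
p=1,n=5: res = 34+6 = 40
p=1,n=6: res = 40+7 = 47
p=1,n=7: res = 47+8 = 55
p=2,n=3: res = 55+5 = 60
p=2,n=4: res = 60+6 = 66
p=2,n=5: res = 66+7 = 73
p=2,n=6: res = 73+8 = 81
p=2,n=7: res = 81+9 = 90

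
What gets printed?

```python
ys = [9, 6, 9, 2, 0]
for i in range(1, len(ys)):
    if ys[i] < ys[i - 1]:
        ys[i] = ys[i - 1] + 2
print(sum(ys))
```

i=1: 6<9, ys[1] = 9+2 = 11 → [9, 11, 9, 2, 0]
i=2: 9<11, ys[2] = 11+2 = 13 → [9, 11, 13, 2, 0]
i=3: 2<13, ys[3] = 13+2 = 15 → [9, 11, 13, 15, 0]
i=4: 0<15, ys[4] = 15+2 = 17 → [9, 11, 13, 15, 17]
sum = 65

65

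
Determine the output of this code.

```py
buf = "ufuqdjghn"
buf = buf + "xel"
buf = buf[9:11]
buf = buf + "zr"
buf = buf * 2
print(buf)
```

xezrxezr

+ 'xel' → 'ufuqdjghnxel'
slice [9:11] → 'xe'
+ 'zr' → 'xezr'
repeat ×2 → 'xezrxezr'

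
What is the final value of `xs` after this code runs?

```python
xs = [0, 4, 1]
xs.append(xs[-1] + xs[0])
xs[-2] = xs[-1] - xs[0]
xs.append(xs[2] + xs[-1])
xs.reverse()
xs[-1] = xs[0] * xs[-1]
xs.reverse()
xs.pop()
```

[0, 4, 1, 1]

append xs[-1]+xs[0] = 1+0 = 1 → [0, 4, 1, 1]
xs[-2] = xs[-1]-xs[0] = 1-0 = 1 → [0, 4, 1, 1]
append xs[2]+xs[-1] = 1+1 = 2 → [0, 4, 1, 1, 2]
reverse → [2, 1, 1, 4, 0]
xs[-1] = xs[0]*xs[-1] = 2*0 = 0 → [2, 1, 1, 4, 0]
reverse → [0, 4, 1, 1, 2]
pop() removes 2 → [0, 4, 1, 1]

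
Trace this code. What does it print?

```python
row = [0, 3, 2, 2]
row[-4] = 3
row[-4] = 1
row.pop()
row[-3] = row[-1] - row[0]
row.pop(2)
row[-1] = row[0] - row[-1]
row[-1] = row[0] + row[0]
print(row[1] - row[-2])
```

1

row[-4] = 3 → [3, 3, 2, 2]
row[-4] = 1 → [1, 3, 2, 2]
pop() removes 2 → [1, 3, 2]
row[-3] = row[-1]-row[0] = 2-1 = 1 → [1, 3, 2]
pop(2) removes 2 → [1, 3]
row[-1] = row[0]-row[-1] = 1-3 = -2 → [1, -2]
row[-1] = row[0]+row[0] = 1+1 = 2 → [1, 2]
row[1]-row[-2] = 2-1 = 1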